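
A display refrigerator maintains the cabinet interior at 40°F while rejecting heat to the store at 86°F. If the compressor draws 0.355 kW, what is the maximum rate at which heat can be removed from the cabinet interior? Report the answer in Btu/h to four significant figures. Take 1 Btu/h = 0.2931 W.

13160 Btu/h

In absolute terms T_C = 277.59 K and T_H = 303.15 K, so ΔT = 25.56 K.
COP_Carnot = T_C/ΔT = 277.59/25.56 = 10.86.
Q̇_max = COP_Carnot × Ẇ = 10.86 × 0.3550 kW = 3.856 kW = 13160 Btu/h.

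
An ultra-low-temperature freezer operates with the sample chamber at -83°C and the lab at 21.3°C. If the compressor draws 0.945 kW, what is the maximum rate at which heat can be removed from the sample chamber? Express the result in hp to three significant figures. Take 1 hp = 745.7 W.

2.31 hp

In absolute terms T_C = 190.15 K and T_H = 294.45 K, so ΔT = 104.3 K.
COP_Carnot = T_C/ΔT = 190.15/104.3 = 1.823.
Q̇_max = COP_Carnot × Ẇ = 1.823 × 0.9450 kW = 1.723 kW = 2.310 hp.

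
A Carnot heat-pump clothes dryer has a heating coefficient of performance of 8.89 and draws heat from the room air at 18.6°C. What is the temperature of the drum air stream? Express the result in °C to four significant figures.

55.58 °C

COP_HP = T_H/(T_H − T_C) rearranges to T_H = COP·T_C/(COP − 1).
With T_C = 291.75 K, T_H = 8.89 × 291.75/7.890 = 328.73 K.
Converting, 328.73 K = 55.58°C.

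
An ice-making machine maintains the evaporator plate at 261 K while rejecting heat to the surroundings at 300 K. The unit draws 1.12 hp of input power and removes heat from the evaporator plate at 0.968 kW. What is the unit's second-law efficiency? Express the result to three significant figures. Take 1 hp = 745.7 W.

0.173

Converting, Q̇_C = 0.9680 kW = 1.298 hp, so COP_actual = Q̇_C/Ẇ = 1.298/1.120 = 1.159.
The reservoir spacing is ΔT = 300 − 261 = 39.00 K.
COP_Carnot = T_C/ΔT = 261.00/39.00 = 6.692.
η_II = COP_actual/COP_Carnot = 1.159/6.692 = 0.1732.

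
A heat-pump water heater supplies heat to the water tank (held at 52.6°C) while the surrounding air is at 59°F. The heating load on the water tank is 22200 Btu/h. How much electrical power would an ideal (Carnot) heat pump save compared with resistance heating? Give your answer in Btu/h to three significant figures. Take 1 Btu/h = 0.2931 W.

19600 Btu/h

In absolute terms T_C = 288.15 K and T_H = 325.75 K, so ΔT = 37.60 K.
COP_Carnot = T_H/ΔT = 325.75/37.60 = 8.664.
Resistance heating needs Ẇ_res = Q̇_H = 22200 Btu/h; the reversible heat pump needs only Ẇ_hp = Q̇_H/COP = 2562 Btu/h.
Saving = 22200 − 2562 = 19640 Btu/h.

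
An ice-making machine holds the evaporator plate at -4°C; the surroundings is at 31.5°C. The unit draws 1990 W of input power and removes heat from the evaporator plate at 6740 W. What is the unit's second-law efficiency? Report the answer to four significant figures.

0.4467

COP_actual = Q̇_C/Ẇ = 6740/1990 = 3.387.
In absolute terms T_C = 269.15 K and T_H = 304.65 K, so ΔT = 35.50 K.
COP_Carnot = T_C/ΔT = 269.15/35.50 = 7.582.
η_II = COP_actual/COP_Carnot = 3.387/7.582 = 0.4467.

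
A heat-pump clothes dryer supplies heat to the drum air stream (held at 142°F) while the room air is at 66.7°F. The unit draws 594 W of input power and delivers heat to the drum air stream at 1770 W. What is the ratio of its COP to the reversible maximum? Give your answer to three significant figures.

COP_actual = Q̇_H/Ẇ = 1770/594.0 = 2.980.
In absolute terms T_C = 292.43 K and T_H = 334.26 K, so ΔT = 41.83 K.
COP_Carnot = T_H/ΔT = 334.26/41.83 = 7.990.
η_II = COP_actual/COP_Carnot = 2.980/7.990 = 0.3729.

0.373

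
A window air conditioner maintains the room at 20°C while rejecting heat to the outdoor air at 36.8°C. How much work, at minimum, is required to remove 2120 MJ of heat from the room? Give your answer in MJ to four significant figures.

121.5 MJ

In absolute terms T_C = 293.15 K and T_H = 309.95 K, so ΔT = 16.80 K.
The reversible limit is COP_R = T_C/ΔT = 17.45, so W_min = Q_C/COP = Q_C·ΔT/T_C.
W_min = 2120 × 16.80/293.15 = 121.5 MJ.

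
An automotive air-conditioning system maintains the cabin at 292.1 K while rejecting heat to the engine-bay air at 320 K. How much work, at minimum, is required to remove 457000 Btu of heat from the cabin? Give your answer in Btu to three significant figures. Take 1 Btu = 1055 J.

43700 Btu

The reservoir spacing is ΔT = 320 − 292.1 = 27.90 K.
The reversible limit is COP_R = T_C/ΔT = 10.47, so W_min = Q_C/COP = Q_C·ΔT/T_C.
W_min = 457000 × 27.90/292.10 = 43650 Btu.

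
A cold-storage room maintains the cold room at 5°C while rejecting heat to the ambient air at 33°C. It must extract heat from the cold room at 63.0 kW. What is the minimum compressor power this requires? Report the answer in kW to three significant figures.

In absolute terms T_C = 278.15 K and T_H = 306.15 K, so ΔT = 28.00 K.
COP_Carnot = T_C/ΔT = 278.15/28.00 = 9.934.
Ẇ_min = Q̇/COP_Carnot = 63.00/9.934 = 6.342 kW.

6.34 kW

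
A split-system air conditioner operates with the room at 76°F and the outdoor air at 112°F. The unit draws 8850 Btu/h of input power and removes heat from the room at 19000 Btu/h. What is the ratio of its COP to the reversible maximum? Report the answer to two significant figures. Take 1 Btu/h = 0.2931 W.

COP_actual = Q̇_C/Ẇ = 19000/8850 = 2.147.
In absolute terms T_C = 297.59 K and T_H = 317.59 K, so ΔT = 20.00 K.
COP_Carnot = T_C/ΔT = 297.59/20.00 = 14.88.
η_II = COP_actual/COP_Carnot = 2.147/14.88 = 0.1443.

0.14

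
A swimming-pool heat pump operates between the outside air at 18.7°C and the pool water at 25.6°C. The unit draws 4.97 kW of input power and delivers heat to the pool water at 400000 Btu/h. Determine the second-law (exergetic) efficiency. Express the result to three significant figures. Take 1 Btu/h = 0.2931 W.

0.545

Converting, Q̇_H = 400000 Btu/h = 117.2 kW, so COP_actual = Q̇_H/Ẇ = 117.2/4.970 = 23.59.
In absolute terms T_C = 291.85 K and T_H = 298.75 K, so ΔT = 6.900 K.
COP_Carnot = T_H/ΔT = 298.75/6.900 = 43.30.
η_II = COP_actual/COP_Carnot = 23.59/43.30 = 0.5448.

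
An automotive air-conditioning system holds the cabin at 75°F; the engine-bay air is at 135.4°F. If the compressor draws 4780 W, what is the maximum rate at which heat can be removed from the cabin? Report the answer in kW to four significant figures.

In absolute terms T_C = 297.04 K and T_H = 330.59 K, so ΔT = 33.56 K.
COP_Carnot = T_C/ΔT = 297.04/33.56 = 8.852.
Q̇_max = COP_Carnot × Ẇ = 8.852 × 4780 W = 42310 W = 42.31 kW.

42.31 kW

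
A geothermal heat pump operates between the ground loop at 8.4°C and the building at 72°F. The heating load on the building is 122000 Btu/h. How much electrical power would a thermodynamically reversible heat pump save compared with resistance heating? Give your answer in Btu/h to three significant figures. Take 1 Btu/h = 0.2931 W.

116000 Btu/h

In absolute terms T_C = 281.55 K and T_H = 295.37 K, so ΔT = 13.82 K.
COP_Carnot = T_H/ΔT = 295.37/13.82 = 21.37.
Resistance heating needs Ẇ_res = Q̇_H = 122000 Btu/h; the reversible heat pump needs only Ẇ_hp = Q̇_H/COP = 5709 Btu/h.
Saving = 122000 − 5709 = 116300 Btu/h.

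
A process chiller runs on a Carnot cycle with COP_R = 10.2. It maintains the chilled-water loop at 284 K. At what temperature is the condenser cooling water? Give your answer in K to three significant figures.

312 K

COP_R = T_C/(T_H − T_C) gives T_H − T_C = T_C/COP.
With T_C = 284.00 K, T_H = 284.00 × (1 + 1/10.2) = 311.84 K.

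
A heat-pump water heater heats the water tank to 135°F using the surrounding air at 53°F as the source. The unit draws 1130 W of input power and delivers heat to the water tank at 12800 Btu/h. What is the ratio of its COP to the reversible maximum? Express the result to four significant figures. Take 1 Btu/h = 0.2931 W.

Converting, Q̇_H = 12800 Btu/h = 3752 W, so COP_actual = Q̇_H/Ẇ = 3752/1130 = 3.320.
In absolute terms T_C = 284.82 K and T_H = 330.37 K, so ΔT = 45.56 K.
COP_Carnot = T_H/ΔT = 330.37/45.56 = 7.252.
η_II = COP_actual/COP_Carnot = 3.320/7.252 = 0.4578.

0.4578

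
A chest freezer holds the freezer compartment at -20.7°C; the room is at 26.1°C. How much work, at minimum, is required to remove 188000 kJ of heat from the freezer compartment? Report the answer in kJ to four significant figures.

34850 kJ

In absolute terms T_C = 252.45 K and T_H = 299.25 K, so ΔT = 46.80 K.
The reversible limit is COP_R = T_C/ΔT = 5.394, so W_min = Q_C/COP = Q_C·ΔT/T_C.
W_min = 188000 × 46.80/252.45 = 34850 kJ.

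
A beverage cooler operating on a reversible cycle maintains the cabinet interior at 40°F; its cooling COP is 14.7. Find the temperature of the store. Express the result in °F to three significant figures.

COP_R = T_C/(T_H − T_C) gives T_H − T_C = T_C/COP.
With T_C = 277.59 K, T_H = 277.59 × (1 + 1/14.7) = 296.48 K.
Converting, 296.48 K = 73.99°F.

74.0 °F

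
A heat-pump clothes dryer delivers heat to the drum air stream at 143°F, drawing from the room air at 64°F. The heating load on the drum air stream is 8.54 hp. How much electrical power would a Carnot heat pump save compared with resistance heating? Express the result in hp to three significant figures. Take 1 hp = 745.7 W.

7.42 hp

In absolute terms T_C = 290.93 K and T_H = 334.82 K, so ΔT = 43.89 K.
COP_Carnot = T_H/ΔT = 334.82/43.89 = 7.629.
Resistance heating needs Ẇ_res = Q̇_H = 8.540 hp; the reversible heat pump needs only Ẇ_hp = Q̇_H/COP = 1.119 hp.
Saving = 8.540 − 1.119 = 7.421 hp.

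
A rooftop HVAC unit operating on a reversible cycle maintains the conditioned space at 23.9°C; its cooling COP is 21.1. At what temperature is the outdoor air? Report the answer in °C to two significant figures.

COP_R = T_C/(T_H − T_C) gives T_H − T_C = T_C/COP.
With T_C = 297.05 K, T_H = 297.05 × (1 + 1/21.1) = 311.13 K.
Converting, 311.13 K = 37.98°C.

38 °C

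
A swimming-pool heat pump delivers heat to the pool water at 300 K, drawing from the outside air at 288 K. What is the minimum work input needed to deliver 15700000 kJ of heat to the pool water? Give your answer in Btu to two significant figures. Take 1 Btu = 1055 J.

The reservoir spacing is ΔT = 300 − 288 = 12.00 K.
The reversible limit is COP_HP = T_H/ΔT = 25.00, so W_min = Q_H/COP = Q_H·ΔT/T_H.
W_min = 15700000 × 12.00/300.00 = 628000 kJ = 595300 Btu.

600000 Btu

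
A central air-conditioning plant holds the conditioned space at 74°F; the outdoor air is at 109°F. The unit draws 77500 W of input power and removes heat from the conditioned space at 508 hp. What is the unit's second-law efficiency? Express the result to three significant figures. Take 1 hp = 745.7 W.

0.321

Converting, Q̇_C = 508.0 hp = 378800 W, so COP_actual = Q̇_C/Ẇ = 378800/77500 = 4.888.
In absolute terms T_C = 296.48 K and T_H = 315.93 K, so ΔT = 19.44 K.
COP_Carnot = T_C/ΔT = 296.48/19.44 = 15.25.
η_II = COP_actual/COP_Carnot = 4.888/15.25 = 0.3206.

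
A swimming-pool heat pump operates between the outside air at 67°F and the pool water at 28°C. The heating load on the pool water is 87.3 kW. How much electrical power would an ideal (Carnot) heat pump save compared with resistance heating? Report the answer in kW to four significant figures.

In absolute terms T_C = 292.59 K and T_H = 301.15 K, so ΔT = 8.556 K.
COP_Carnot = T_H/ΔT = 301.15/8.556 = 35.20.
Resistance heating needs Ẇ_res = Q̇_H = 87.30 kW; the reversible heat pump needs only Ẇ_hp = Q̇_H/COP = 2.480 kW.
Saving = 87.30 − 2.480 = 84.82 kW.

84.82 kW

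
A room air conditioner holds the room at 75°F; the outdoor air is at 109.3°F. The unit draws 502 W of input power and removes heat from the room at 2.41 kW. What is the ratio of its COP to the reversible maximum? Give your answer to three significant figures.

0.308

Converting, Q̇_C = 2.410 kW = 2410 W, so COP_actual = Q̇_C/Ẇ = 2410/502.0 = 4.801.
In absolute terms T_C = 297.04 K and T_H = 316.09 K, so ΔT = 19.06 K.
COP_Carnot = T_C/ΔT = 297.04/19.06 = 15.59.
η_II = COP_actual/COP_Carnot = 4.801/15.59 = 0.3080.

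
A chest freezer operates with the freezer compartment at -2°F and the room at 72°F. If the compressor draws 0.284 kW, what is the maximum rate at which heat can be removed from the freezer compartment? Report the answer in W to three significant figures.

1760 W

In absolute terms T_C = 254.26 K and T_H = 295.37 K, so ΔT = 41.11 K.
COP_Carnot = T_C/ΔT = 254.26/41.11 = 6.185.
Q̇_max = COP_Carnot × Ẇ = 6.185 × 0.2840 kW = 1.756 kW = 1756 W.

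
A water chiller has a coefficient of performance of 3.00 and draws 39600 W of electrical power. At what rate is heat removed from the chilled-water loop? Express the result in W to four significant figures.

Q̇_C = COP × Ẇ = 3.00 × 39600 = 118800 W.

118800 W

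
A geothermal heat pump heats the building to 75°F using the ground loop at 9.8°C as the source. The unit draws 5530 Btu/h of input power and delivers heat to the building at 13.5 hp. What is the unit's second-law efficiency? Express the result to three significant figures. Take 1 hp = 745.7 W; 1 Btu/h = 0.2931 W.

Converting, Q̇_H = 13.50 hp = 34350 Btu/h, so COP_actual = Q̇_H/Ẇ = 34350/5530 = 6.211.
In absolute terms T_C = 282.95 K and T_H = 297.04 K, so ΔT = 14.09 K.
COP_Carnot = T_H/ΔT = 297.04/14.09 = 21.08.
η_II = COP_actual/COP_Carnot = 6.211/21.08 = 0.2946.

0.295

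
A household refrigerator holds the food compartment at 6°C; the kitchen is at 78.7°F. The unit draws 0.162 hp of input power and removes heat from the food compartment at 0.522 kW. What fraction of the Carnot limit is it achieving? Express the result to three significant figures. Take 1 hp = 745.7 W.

Converting, Q̇_C = 0.5220 kW = 0.7000 hp, so COP_actual = Q̇_C/Ẇ = 0.7000/0.1620 = 4.321.
In absolute terms T_C = 279.15 K and T_H = 299.09 K, so ΔT = 19.94 K.
COP_Carnot = T_C/ΔT = 279.15/19.94 = 14.00.
η_II = COP_actual/COP_Carnot = 4.321/14.00 = 0.3087.

0.309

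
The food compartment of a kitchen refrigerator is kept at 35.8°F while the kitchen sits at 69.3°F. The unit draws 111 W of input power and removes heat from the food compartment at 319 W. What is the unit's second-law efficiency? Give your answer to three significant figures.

0.194

COP_actual = Q̇_C/Ẇ = 319.0/111.0 = 2.874.
In absolute terms T_C = 275.26 K and T_H = 293.87 K, so ΔT = 18.61 K.
COP_Carnot = T_C/ΔT = 275.26/18.61 = 14.79.
η_II = COP_actual/COP_Carnot = 2.874/14.79 = 0.1943.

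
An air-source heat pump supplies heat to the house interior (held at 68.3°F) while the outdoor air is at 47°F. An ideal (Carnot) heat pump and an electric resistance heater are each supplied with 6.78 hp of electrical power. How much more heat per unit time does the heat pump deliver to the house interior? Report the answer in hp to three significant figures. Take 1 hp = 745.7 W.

161 hp

In absolute terms T_C = 281.48 K and T_H = 293.32 K, so ΔT = 11.83 K.
COP_Carnot = T_H/ΔT = 293.32/11.83 = 24.79.
The heat pump delivers Q̇_H = COP × Ẇ = 168.1 hp; the resistance heater delivers Ẇ = 6.780 hp.
Extra = (COP − 1)·Ẇ = 161.3 hp.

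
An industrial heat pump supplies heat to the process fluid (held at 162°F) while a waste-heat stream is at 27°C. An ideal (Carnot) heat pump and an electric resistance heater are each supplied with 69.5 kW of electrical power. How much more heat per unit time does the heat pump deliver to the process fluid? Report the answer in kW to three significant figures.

461 kW

In absolute terms T_C = 300.15 K and T_H = 345.37 K, so ΔT = 45.22 K.
COP_Carnot = T_H/ΔT = 345.37/45.22 = 7.637.
The heat pump delivers Q̇_H = COP × Ẇ = 530.8 kW; the resistance heater delivers Ẇ = 69.50 kW.
Extra = (COP − 1)·Ẇ = 461.3 kW.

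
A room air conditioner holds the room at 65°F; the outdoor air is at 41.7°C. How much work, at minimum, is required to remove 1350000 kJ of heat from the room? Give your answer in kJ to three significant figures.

In absolute terms T_C = 291.48 K and T_H = 314.85 K, so ΔT = 23.37 K.
The reversible limit is COP_R = T_C/ΔT = 12.47, so W_min = Q_C/COP = Q_C·ΔT/T_C.
W_min = 1350000 × 23.37/291.48 = 108200 kJ.

108000 kJ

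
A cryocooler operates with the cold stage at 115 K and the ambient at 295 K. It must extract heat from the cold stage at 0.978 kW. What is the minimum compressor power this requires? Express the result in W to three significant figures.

The reservoir spacing is ΔT = 295 − 115 = 180.0 K.
COP_Carnot = T_C/ΔT = 115.00/180.0 = 0.6389.
Ẇ_min = Q̇/COP_Carnot = 0.9780/0.6389 = 1.531 kW = 1531 W.

1530 W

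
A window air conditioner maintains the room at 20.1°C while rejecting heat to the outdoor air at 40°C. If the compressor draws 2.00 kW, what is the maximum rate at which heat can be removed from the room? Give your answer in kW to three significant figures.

29.5 kW

In absolute terms T_C = 293.25 K and T_H = 313.15 K, so ΔT = 19.90 K.
COP_Carnot = T_C/ΔT = 293.25/19.90 = 14.74.
Q̇_max = COP_Carnot × Ẇ = 14.74 × 2.000 kW = 29.47 kW.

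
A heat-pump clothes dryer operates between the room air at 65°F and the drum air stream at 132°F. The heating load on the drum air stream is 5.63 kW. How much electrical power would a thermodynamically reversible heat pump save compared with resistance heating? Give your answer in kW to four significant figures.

4.992 kW

In absolute terms T_C = 291.48 K and T_H = 328.71 K, so ΔT = 37.22 K.
COP_Carnot = T_H/ΔT = 328.71/37.22 = 8.831.
Resistance heating needs Ẇ_res = Q̇_H = 5.630 kW; the reversible heat pump needs only Ẇ_hp = Q̇_H/COP = 0.6375 kW.
Saving = 5.630 − 0.6375 = 4.992 kW.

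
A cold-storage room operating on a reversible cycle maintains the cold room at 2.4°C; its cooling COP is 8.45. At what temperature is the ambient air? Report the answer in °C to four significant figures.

COP_R = T_C/(T_H − T_C) gives T_H − T_C = T_C/COP.
With T_C = 275.55 K, T_H = 275.55 × (1 + 1/8.45) = 308.16 K.
Converting, 308.16 K = 35.01°C.

35.01 °C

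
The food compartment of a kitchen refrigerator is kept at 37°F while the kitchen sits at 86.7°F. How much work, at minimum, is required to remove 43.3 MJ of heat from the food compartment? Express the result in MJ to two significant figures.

In absolute terms T_C = 275.93 K and T_H = 303.54 K, so ΔT = 27.61 K.
The reversible limit is COP_R = T_C/ΔT = 9.993, so W_min = Q_C/COP = Q_C·ΔT/T_C.
W_min = 43.30 × 27.61/275.93 = 4.333 MJ.

4.3 MJ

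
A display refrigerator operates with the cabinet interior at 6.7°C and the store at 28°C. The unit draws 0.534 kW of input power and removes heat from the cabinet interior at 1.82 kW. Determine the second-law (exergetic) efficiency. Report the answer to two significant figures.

0.26

COP_actual = Q̇_C/Ẇ = 1.820/0.5340 = 3.408.
In absolute terms T_C = 279.85 K and T_H = 301.15 K, so ΔT = 21.30 K.
COP_Carnot = T_C/ΔT = 279.85/21.30 = 13.14.
η_II = COP_actual/COP_Carnot = 3.408/13.14 = 0.2594.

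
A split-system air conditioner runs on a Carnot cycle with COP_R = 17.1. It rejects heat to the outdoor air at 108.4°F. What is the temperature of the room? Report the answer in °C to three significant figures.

For a Carnot refrigerator COP_R = T_C/(T_H − T_C), so T_C = COP·T_H/(1 + COP).
With T_H = 315.59 K, T_C = 17.1 × 315.59/18.10 = 298.16 K.
Converting, 298.16 K = 25.01°C.

25.0 °C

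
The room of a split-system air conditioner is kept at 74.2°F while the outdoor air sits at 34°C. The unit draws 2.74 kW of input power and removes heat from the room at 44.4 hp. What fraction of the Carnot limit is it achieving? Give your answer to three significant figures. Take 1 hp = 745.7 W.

0.430

Converting, Q̇_C = 44.40 hp = 33.11 kW, so COP_actual = Q̇_C/Ẇ = 33.11/2.740 = 12.08.
In absolute terms T_C = 296.59 K and T_H = 307.15 K, so ΔT = 10.56 K.
COP_Carnot = T_C/ΔT = 296.59/10.56 = 28.10.
η_II = COP_actual/COP_Carnot = 12.08/28.10 = 0.4300.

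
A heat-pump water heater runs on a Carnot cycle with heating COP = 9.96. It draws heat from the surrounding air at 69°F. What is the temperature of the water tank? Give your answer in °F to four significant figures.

128.0 °F

COP_HP = T_H/(T_H − T_C) rearranges to T_H = COP·T_C/(COP − 1).
With T_C = 293.71 K, T_H = 9.96 × 293.71/8.960 = 326.49 K.
Converting, 326.49 K = 128.00°F.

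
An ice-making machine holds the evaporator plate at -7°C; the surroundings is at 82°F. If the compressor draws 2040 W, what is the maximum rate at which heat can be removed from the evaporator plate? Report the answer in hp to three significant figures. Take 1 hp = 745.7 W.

In absolute terms T_C = 266.15 K and T_H = 300.93 K, so ΔT = 34.78 K.
COP_Carnot = T_C/ΔT = 266.15/34.78 = 7.653.
Q̇_max = COP_Carnot × Ẇ = 7.653 × 2040 W = 15610 W = 20.94 hp.

20.9 hp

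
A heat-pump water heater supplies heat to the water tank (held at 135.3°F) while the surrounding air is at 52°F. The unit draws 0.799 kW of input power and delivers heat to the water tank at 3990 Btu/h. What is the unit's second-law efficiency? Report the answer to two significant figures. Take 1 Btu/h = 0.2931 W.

Converting, Q̇_H = 3990 Btu/h = 1.169 kW, so COP_actual = Q̇_H/Ẇ = 1.169/0.7990 = 1.464.
In absolute terms T_C = 284.26 K and T_H = 330.54 K, so ΔT = 46.28 K.
COP_Carnot = T_H/ΔT = 330.54/46.28 = 7.142.
η_II = COP_actual/COP_Carnot = 1.464/7.142 = 0.2049.

0.20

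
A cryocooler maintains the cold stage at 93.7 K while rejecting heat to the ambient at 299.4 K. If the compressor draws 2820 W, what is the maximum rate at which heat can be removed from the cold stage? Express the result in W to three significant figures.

The reservoir spacing is ΔT = 299.4 − 93.7 = 205.7 K.
COP_Carnot = T_C/ΔT = 93.70/205.7 = 0.4555.
Q̇_max = COP_Carnot × Ẇ = 0.4555 × 2820 W = 1285 W.

1280 W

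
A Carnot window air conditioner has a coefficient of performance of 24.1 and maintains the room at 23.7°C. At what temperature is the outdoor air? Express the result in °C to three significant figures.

36.0 °C

COP_R = T_C/(T_H − T_C) gives T_H − T_C = T_C/COP.
With T_C = 296.85 K, T_H = 296.85 × (1 + 1/24.1) = 309.17 K.
Converting, 309.17 K = 36.02°C.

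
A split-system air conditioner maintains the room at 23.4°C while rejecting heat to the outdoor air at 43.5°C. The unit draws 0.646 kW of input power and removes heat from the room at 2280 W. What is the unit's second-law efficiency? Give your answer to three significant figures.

0.239

Converting, Q̇_C = 2280 W = 2.280 kW, so COP_actual = Q̇_C/Ẇ = 2.280/0.6460 = 3.529.
In absolute terms T_C = 296.55 K and T_H = 316.65 K, so ΔT = 20.10 K.
COP_Carnot = T_C/ΔT = 296.55/20.10 = 14.75.
η_II = COP_actual/COP_Carnot = 3.529/14.75 = 0.2392.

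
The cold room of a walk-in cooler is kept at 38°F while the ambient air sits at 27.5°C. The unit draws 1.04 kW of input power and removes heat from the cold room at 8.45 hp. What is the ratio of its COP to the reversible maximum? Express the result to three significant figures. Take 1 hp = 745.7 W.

0.530

Converting, Q̇_C = 8.450 hp = 6.301 kW, so COP_actual = Q̇_C/Ẇ = 6.301/1.040 = 6.059.
In absolute terms T_C = 276.48 K and T_H = 300.65 K, so ΔT = 24.17 K.
COP_Carnot = T_C/ΔT = 276.48/24.17 = 11.44.
η_II = COP_actual/COP_Carnot = 6.059/11.44 = 0.5296.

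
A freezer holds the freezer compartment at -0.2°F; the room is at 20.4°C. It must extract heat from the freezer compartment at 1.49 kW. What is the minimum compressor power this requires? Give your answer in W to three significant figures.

In absolute terms T_C = 255.26 K and T_H = 293.55 K, so ΔT = 38.29 K.
COP_Carnot = T_C/ΔT = 255.26/38.29 = 6.667.
Ẇ_min = Q̇/COP_Carnot = 1.490/6.667 = 0.2235 kW = 223.5 W.

223 W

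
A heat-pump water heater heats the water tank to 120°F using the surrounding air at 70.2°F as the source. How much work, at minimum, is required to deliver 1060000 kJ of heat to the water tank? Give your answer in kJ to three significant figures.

91100 kJ

In absolute terms T_C = 294.37 K and T_H = 322.04 K, so ΔT = 27.67 K.
The reversible limit is COP_HP = T_H/ΔT = 11.64, so W_min = Q_H/COP = Q_H·ΔT/T_H.
W_min = 1060000 × 27.67/322.04 = 91070 kJ.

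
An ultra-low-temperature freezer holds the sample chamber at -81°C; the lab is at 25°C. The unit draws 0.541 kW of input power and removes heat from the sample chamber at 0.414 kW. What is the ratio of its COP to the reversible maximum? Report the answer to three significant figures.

0.422

COP_actual = Q̇_C/Ẇ = 0.4140/0.5410 = 0.7652.
In absolute terms T_C = 192.15 K and T_H = 298.15 K, so ΔT = 106.0 K.
COP_Carnot = T_C/ΔT = 192.15/106.0 = 1.813.
η_II = COP_actual/COP_Carnot = 0.7652/1.813 = 0.4222.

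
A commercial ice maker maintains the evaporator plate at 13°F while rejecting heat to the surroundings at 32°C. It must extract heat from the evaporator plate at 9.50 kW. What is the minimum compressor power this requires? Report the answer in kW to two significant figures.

In absolute terms T_C = 262.59 K and T_H = 305.15 K, so ΔT = 42.56 K.
COP_Carnot = T_C/ΔT = 262.59/42.56 = 6.171.
Ẇ_min = Q̇/COP_Carnot = 9.500/6.171 = 1.540 kW.

1.5 kW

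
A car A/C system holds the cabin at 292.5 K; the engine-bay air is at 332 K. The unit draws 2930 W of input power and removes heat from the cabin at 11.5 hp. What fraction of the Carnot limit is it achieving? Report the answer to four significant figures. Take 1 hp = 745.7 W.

Converting, Q̇_C = 11.50 hp = 8576 W, so COP_actual = Q̇_C/Ẇ = 8576/2930 = 2.927.
The reservoir spacing is ΔT = 332 − 292.5 = 39.50 K.
COP_Carnot = T_C/ΔT = 292.50/39.50 = 7.405.
η_II = COP_actual/COP_Carnot = 2.927/7.405 = 0.3952.

0.3952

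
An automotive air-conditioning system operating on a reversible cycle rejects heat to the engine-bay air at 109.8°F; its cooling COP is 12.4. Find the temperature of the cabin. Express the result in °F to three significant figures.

For a Carnot refrigerator COP_R = T_C/(T_H − T_C), so T_C = COP·T_H/(1 + COP).
With T_H = 316.37 K, T_C = 12.4 × 316.37/13.40 = 292.76 K.
Converting, 292.76 K = 67.30°F.

67.3 °F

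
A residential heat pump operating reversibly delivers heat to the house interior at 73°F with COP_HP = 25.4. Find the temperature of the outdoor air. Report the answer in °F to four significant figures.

COP_HP = T_H/(T_H − T_C) gives T_H − T_C = T_H/COP.
With T_H = 295.93 K, T_C = 295.93 × (1 − 1/25.4) = 284.28 K.
Converting, 284.28 K = 52.03°F.

52.03 °F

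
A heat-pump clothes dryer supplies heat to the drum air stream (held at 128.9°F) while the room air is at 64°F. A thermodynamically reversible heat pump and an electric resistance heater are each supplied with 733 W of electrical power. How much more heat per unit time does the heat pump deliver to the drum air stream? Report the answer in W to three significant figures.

5910 W

In absolute terms T_C = 290.93 K and T_H = 326.98 K, so ΔT = 36.06 K.
COP_Carnot = T_H/ΔT = 326.98/36.06 = 9.069.
The heat pump delivers Q̇_H = COP × Ẇ = 6647 W; the resistance heater delivers Ẇ = 733.0 W.
Extra = (COP − 1)·Ẇ = 5914 W.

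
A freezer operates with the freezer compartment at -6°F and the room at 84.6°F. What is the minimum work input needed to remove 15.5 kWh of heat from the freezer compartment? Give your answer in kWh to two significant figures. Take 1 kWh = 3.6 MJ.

In absolute terms T_C = 252.04 K and T_H = 302.37 K, so ΔT = 50.33 K.
The reversible limit is COP_R = T_C/ΔT = 5.007, so W_min = Q_C/COP = Q_C·ΔT/T_C.
W_min = 15.50 × 50.33/252.04 = 3.095 kWh.

3.1 kWh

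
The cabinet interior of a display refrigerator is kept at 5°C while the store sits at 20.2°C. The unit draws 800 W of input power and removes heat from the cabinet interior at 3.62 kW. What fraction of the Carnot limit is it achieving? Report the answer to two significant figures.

0.25

Converting, Q̇_C = 3.620 kW = 3620 W, so COP_actual = Q̇_C/Ẇ = 3620/800.0 = 4.525.
In absolute terms T_C = 278.15 K and T_H = 293.35 K, so ΔT = 15.20 K.
COP_Carnot = T_C/ΔT = 278.15/15.20 = 18.30.
η_II = COP_actual/COP_Carnot = 4.525/18.30 = 0.2473.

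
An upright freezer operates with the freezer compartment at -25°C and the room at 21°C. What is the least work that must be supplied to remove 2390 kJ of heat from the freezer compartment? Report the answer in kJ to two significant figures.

440 kJ

In absolute terms T_C = 248.15 K and T_H = 294.15 K, so ΔT = 46.00 K.
The reversible limit is COP_R = T_C/ΔT = 5.395, so W_min = Q_C/COP = Q_C·ΔT/T_C.
W_min = 2390 × 46.00/248.15 = 443.0 kJ.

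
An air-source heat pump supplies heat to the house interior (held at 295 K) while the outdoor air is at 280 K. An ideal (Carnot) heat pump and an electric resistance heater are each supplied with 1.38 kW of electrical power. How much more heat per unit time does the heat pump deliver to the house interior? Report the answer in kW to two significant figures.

The reservoir spacing is ΔT = 295 − 280 = 15.00 K.
COP_Carnot = T_H/ΔT = 295.00/15.00 = 19.67.
The heat pump delivers Q̇_H = COP × Ẇ = 27.14 kW; the resistance heater delivers Ẇ = 1.380 kW.
Extra = (COP − 1)·Ẇ = 25.76 kW.

26 kW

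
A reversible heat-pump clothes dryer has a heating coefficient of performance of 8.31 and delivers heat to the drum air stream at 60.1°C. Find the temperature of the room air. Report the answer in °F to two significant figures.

COP_HP = T_H/(T_H − T_C) gives T_H − T_C = T_H/COP.
With T_H = 333.25 K, T_C = 333.25 × (1 − 1/8.31) = 293.15 K.
Converting, 293.15 K = 68.00°F.

68 °F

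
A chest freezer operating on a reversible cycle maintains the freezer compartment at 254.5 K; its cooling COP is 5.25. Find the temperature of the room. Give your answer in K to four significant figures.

303.0 K

COP_R = T_C/(T_H − T_C) gives T_H − T_C = T_C/COP.
With T_C = 254.50 K, T_H = 254.50 × (1 + 1/5.25) = 302.98 K.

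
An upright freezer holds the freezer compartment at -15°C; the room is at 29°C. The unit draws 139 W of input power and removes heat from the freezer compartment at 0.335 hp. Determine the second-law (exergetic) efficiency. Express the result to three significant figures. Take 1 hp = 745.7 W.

0.306

Converting, Q̇_C = 0.3350 hp = 249.8 W, so COP_actual = Q̇_C/Ẇ = 249.8/139.0 = 1.797.
In absolute terms T_C = 258.15 K and T_H = 302.15 K, so ΔT = 44.00 K.
COP_Carnot = T_C/ΔT = 258.15/44.00 = 5.867.
η_II = COP_actual/COP_Carnot = 1.797/5.867 = 0.3063.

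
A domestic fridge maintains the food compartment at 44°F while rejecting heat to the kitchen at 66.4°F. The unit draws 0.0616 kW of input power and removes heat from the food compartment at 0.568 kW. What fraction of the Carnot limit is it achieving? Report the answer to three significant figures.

0.410

COP_actual = Q̇_C/Ẇ = 0.5680/0.06160 = 9.221.
In absolute terms T_C = 279.82 K and T_H = 292.26 K, so ΔT = 12.44 K.
COP_Carnot = T_C/ΔT = 279.82/12.44 = 22.49.
η_II = COP_actual/COP_Carnot = 9.221/22.49 = 0.4101.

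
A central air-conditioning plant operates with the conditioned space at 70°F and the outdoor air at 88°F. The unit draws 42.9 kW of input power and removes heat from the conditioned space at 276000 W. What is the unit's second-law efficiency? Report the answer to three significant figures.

Converting, Q̇_C = 276000 W = 276.0 kW, so COP_actual = Q̇_C/Ẇ = 276.0/42.90 = 6.434.
In absolute terms T_C = 294.26 K and T_H = 304.26 K, so ΔT = 10.00 K.
COP_Carnot = T_C/ΔT = 294.26/10.00 = 29.43.
η_II = COP_actual/COP_Carnot = 6.434/29.43 = 0.2186.

0.219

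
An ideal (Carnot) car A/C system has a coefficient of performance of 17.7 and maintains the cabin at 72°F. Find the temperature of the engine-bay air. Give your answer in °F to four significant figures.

COP_R = T_C/(T_H − T_C) gives T_H − T_C = T_C/COP.
With T_C = 295.37 K, T_H = 295.37 × (1 + 1/17.7) = 312.06 K.
Converting, 312.06 K = 102.04°F.

102.0 °F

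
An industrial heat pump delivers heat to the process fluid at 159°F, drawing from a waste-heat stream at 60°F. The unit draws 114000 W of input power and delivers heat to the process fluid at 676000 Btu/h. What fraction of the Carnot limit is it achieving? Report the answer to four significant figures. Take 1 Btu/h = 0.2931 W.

Converting, Q̇_H = 676000 Btu/h = 198100 W, so COP_actual = Q̇_H/Ẇ = 198100/114000 = 1.738.
In absolute terms T_C = 288.71 K and T_H = 343.71 K, so ΔT = 55.00 K.
COP_Carnot = T_H/ΔT = 343.71/55.00 = 6.249.
η_II = COP_actual/COP_Carnot = 1.738/6.249 = 0.2781.

0.2781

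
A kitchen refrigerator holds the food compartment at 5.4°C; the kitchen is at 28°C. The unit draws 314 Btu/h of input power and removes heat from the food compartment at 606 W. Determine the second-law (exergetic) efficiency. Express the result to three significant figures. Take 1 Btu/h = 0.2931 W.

Converting, Q̇_C = 606.0 W = 2068 Btu/h, so COP_actual = Q̇_C/Ẇ = 2068/314.0 = 6.585.
In absolute terms T_C = 278.55 K and T_H = 301.15 K, so ΔT = 22.60 K.
COP_Carnot = T_C/ΔT = 278.55/22.60 = 12.33.
η_II = COP_actual/COP_Carnot = 6.585/12.33 = 0.5342.

0.534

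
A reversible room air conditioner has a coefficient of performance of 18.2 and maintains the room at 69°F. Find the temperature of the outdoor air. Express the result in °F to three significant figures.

COP_R = T_C/(T_H − T_C) gives T_H − T_C = T_C/COP.
With T_C = 293.71 K, T_H = 293.71 × (1 + 1/18.2) = 309.84 K.
Converting, 309.84 K = 98.05°F.

98.0 °F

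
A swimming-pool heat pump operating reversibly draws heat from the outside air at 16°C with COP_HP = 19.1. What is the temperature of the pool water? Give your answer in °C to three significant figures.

COP_HP = T_H/(T_H − T_C) rearranges to T_H = COP·T_C/(COP − 1).
With T_C = 289.15 K, T_H = 19.1 × 289.15/18.10 = 305.13 K.
Converting, 305.13 K = 31.98°C.

32.0 °C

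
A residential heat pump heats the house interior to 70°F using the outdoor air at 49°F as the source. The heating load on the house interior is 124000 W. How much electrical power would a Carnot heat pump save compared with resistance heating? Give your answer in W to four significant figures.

In absolute terms T_C = 282.59 K and T_H = 294.26 K, so ΔT = 11.67 K.
COP_Carnot = T_H/ΔT = 294.26/11.67 = 25.22.
Resistance heating needs Ẇ_res = Q̇_H = 124000 W; the reversible heat pump needs only Ẇ_hp = Q̇_H/COP = 4916 W.
Saving = 124000 − 4916 = 119100 W.

119100 W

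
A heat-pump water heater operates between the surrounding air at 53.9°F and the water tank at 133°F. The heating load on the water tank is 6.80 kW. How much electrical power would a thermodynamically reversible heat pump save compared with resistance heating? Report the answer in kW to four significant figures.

5.892 kW

In absolute terms T_C = 285.32 K and T_H = 329.26 K, so ΔT = 43.94 K.
COP_Carnot = T_H/ΔT = 329.26/43.94 = 7.493.
Resistance heating needs Ẇ_res = Q̇_H = 6.800 kW; the reversible heat pump needs only Ẇ_hp = Q̇_H/COP = 0.9076 kW.
Saving = 6.800 − 0.9076 = 5.892 kW.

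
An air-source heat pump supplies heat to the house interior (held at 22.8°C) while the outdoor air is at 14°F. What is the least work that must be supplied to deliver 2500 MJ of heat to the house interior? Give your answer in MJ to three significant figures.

277 MJ

In absolute terms T_C = 263.15 K and T_H = 295.95 K, so ΔT = 32.80 K.
The reversible limit is COP_HP = T_H/ΔT = 9.023, so W_min = Q_H/COP = Q_H·ΔT/T_H.
W_min = 2500 × 32.80/295.95 = 277.1 MJ.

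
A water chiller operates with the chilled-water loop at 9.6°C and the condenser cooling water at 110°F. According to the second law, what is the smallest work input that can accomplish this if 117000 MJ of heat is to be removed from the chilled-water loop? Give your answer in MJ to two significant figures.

14000 MJ

In absolute terms T_C = 282.75 K and T_H = 316.48 K, so ΔT = 33.73 K.
The reversible limit is COP_R = T_C/ΔT = 8.382, so W_min = Q_C/COP = Q_C·ΔT/T_C.
W_min = 117000 × 33.73/282.75 = 13960 MJ.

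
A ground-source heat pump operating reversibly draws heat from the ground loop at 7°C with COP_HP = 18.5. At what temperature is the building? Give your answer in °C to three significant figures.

23.0 °C

COP_HP = T_H/(T_H − T_C) rearranges to T_H = COP·T_C/(COP − 1).
With T_C = 280.15 K, T_H = 18.5 × 280.15/17.50 = 296.16 K.
Converting, 296.16 K = 23.01°C.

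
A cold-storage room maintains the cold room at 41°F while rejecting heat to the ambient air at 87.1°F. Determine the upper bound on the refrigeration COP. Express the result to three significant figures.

10.9

In absolute terms T_C = 278.15 K and T_H = 303.76 K, so ΔT = 25.61 K.
For a reversible cycle, COP_Carnot = T_C/ΔT = 278.15/25.61 = 10.86.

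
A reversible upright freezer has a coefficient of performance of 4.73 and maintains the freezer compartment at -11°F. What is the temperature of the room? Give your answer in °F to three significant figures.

COP_R = T_C/(T_H − T_C) gives T_H − T_C = T_C/COP.
With T_C = 249.26 K, T_H = 249.26 × (1 + 1/4.73) = 301.96 K.
Converting, 301.96 K = 83.86°F.

83.9 °F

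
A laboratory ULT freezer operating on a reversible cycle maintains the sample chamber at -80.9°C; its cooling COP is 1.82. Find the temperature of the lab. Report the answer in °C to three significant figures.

COP_R = T_C/(T_H − T_C) gives T_H − T_C = T_C/COP.
With T_C = 192.25 K, T_H = 192.25 × (1 + 1/1.82) = 297.88 K.
Converting, 297.88 K = 24.73°C.

24.7 °C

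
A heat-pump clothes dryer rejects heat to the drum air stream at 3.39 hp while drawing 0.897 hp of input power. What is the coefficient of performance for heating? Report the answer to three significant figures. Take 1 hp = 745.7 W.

The first law gives Q̇_H = Q̇_C + Ẇ, so the three rates are Q̇_C = 2.493, Q̇_H = 3.390, Ẇ = 0.8970 hp.
COP_HP = Q̇_H/Ẇ = 3.390/0.8970 = 3.779.

3.78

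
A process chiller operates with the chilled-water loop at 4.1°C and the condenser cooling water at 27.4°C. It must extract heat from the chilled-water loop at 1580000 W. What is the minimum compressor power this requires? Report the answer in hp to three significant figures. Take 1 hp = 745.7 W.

178 hp

In absolute terms T_C = 277.25 K and T_H = 300.55 K, so ΔT = 23.30 K.
COP_Carnot = T_C/ΔT = 277.25/23.30 = 11.90.
Ẇ_min = Q̇/COP_Carnot = 1580000/11.90 = 132800 W = 178.1 hp.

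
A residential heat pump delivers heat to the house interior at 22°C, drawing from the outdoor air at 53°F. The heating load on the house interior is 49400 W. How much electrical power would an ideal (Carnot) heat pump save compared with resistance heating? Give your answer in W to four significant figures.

47670 W

In absolute terms T_C = 284.82 K and T_H = 295.15 K, so ΔT = 10.33 K.
COP_Carnot = T_H/ΔT = 295.15/10.33 = 28.56.
Resistance heating needs Ẇ_res = Q̇_H = 49400 W; the reversible heat pump needs only Ẇ_hp = Q̇_H/COP = 1730 W.
Saving = 49400 − 1730 = 47670 W.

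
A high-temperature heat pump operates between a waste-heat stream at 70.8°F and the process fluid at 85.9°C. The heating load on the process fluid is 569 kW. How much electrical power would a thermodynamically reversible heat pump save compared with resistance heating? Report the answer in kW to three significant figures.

467 kW

In absolute terms T_C = 294.71 K and T_H = 359.05 K, so ΔT = 64.34 K.
COP_Carnot = T_H/ΔT = 359.05/64.34 = 5.580.
Resistance heating needs Ẇ_res = Q̇_H = 569.0 kW; the reversible heat pump needs only Ẇ_hp = Q̇_H/COP = 102.0 kW.
Saving = 569.0 − 102.0 = 467.0 kW.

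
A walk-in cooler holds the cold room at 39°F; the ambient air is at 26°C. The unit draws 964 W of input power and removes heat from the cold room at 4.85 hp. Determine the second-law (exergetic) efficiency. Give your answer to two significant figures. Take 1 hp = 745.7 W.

0.30

Converting, Q̇_C = 4.850 hp = 3617 W, so COP_actual = Q̇_C/Ẇ = 3617/964.0 = 3.752.
In absolute terms T_C = 277.04 K and T_H = 299.15 K, so ΔT = 22.11 K.
COP_Carnot = T_C/ΔT = 277.04/22.11 = 12.53.
η_II = COP_actual/COP_Carnot = 3.752/12.53 = 0.2994.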